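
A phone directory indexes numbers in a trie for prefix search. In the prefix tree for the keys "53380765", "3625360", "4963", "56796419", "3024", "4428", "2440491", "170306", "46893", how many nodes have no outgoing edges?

9

Leaves are exactly the stored words that no other stored word extends.
Those words: "170306", "2440491", "3024", "3625360", "4428", "46893", "4963", "53380765", "56796419"
Leaf count: 9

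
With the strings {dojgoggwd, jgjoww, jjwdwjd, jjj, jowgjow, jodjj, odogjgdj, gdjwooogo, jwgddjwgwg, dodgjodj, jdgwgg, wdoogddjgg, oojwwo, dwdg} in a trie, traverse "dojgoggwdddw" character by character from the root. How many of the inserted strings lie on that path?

Traverse "dojgoggwdddw" character by character; count nodes along the way that are marked as word ends.
Prefixes of the query that are stored words: "dojgoggwd"
Count: 1

1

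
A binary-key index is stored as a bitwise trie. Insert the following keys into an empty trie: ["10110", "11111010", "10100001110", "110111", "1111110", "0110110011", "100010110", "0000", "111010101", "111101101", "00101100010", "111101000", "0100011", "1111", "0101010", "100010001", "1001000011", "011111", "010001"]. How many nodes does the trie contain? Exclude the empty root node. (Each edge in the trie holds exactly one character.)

For each word, the new-node count is its length minus the longest prefix already in the trie:
  "10110" → 5 new (1, 0, 1, 1, 0)
  "11111010" → prefix "1" already present; 7 new (1, 1, 1, 1, 0, 1, 0)
  "10100001110" → prefix "101" already present; 8 new (0, 0, 0, 0, 1, 1, 1, 0)
  "110111" → prefix "11" already present; 4 new (0, 1, 1, 1)
  "1111110" → prefix "11111" already present; 2 new (1, 0)
  "0110110011" → 10 new (0, 1, 1, 0, 1, 1, 0, 0, 1, 1)
  "100010110" → prefix "10" already present; 7 new (0, 0, 1, 0, 1, 1, 0)
  "0000" → prefix "0" already present; 3 new (0, 0, 0)
  "111010101" → prefix "111" already present; 6 new (0, 1, 0, 1, 0, 1)
  "111101101" → prefix "1111" already present; 5 new (0, 1, 1, 0, 1)
  "00101100010" → prefix "00" already present; 9 new (1, 0, 1, 1, 0, 0, 0, 1, 0)
  "111101000" → prefix "111101" already present; 3 new (0, 0, 0)
  "0100011" → prefix "01" already present; 5 new (0, 0, 0, 1, 1)
  "1111" → prefix "1111" already present; 0 new (none)
  "0101010" → prefix "010" already present; 4 new (1, 0, 1, 0)
  "100010001" → prefix "100010" already present; 3 new (0, 0, 1)
  "1001000011" → prefix "100" already present; 7 new (1, 0, 0, 0, 0, 1, 1)
  "011111" → prefix "011" already present; 3 new (1, 1, 1)
  "010001" → prefix "010001" already present; 0 new (none)
Total nodes = 5 + 7 + 8 + 4 + 2 + 10 + 7 + 3 + 6 + 5 + 9 + 3 + 5 + 0 + 4 + 3 + 7 + 3 + 0 = 91

91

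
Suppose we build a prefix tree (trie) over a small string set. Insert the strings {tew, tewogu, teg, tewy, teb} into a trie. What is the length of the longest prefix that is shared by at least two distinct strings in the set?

Look for the deepest trie node that still has at least two words in its subtree.
e.g. "tew" and "tewogu" share the prefix "tew" of length 3; no pair shares a longer one.
Longest shared-prefix length: 3

3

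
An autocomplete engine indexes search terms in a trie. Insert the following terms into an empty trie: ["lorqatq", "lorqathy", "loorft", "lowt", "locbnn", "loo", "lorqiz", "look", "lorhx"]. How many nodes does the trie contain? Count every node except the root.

24

Count nodes per top-level branch (shared prefixes stored once):
  'l'-branch (locbnn, loo, look, loorft, lorhx, lorqathy, lorqatq, lorqiz, lowt): 24 nodes
Sum: 24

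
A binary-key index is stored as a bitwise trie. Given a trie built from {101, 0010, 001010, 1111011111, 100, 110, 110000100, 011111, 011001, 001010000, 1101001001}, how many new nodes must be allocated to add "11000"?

0

"11000" is already a full path in the trie; only an end-marker is added.
No new nodes are needed: 0.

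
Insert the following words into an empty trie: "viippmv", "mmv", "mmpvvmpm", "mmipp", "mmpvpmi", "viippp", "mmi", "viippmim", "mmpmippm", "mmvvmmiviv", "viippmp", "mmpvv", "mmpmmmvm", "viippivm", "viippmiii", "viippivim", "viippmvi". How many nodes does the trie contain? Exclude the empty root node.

Trace insertions, counting only characters that open a new branch:
  "viippmv" → 7 new (v, i, i, p, p, m, v)
  "mmv" → 3 new (m, m, v)
  "mmpvvmpm" → prefix "mm" already present; 6 new (p, v, v, m, p, m)
  "mmipp" → prefix "mm" already present; 3 new (i, p, p)
  "mmpvpmi" → prefix "mmpv" already present; 3 new (p, m, i)
  "viippp" → prefix "viipp" already present; 1 new (p)
  "mmi" → prefix "mmi" already present; 0 new (none)
  "viippmim" → prefix "viippm" already present; 2 new (i, m)
  "mmpmippm" → prefix "mmp" already present; 5 new (m, i, p, p, m)
  "mmvvmmiviv" → prefix "mmv" already present; 7 new (v, m, m, i, v, i, v)
  "viippmp" → prefix "viippm" already present; 1 new (p)
  "mmpvv" → prefix "mmpvv" already present; 0 new (none)
  "mmpmmmvm" → prefix "mmpm" already present; 4 new (m, m, v, m)
  "viippivm" → prefix "viipp" already present; 3 new (i, v, m)
  "viippmiii" → prefix "viippmi" already present; 2 new (i, i)
  "viippivim" → prefix "viippiv" already present; 2 new (i, m)
  "viippmvi" → prefix "viippmv" already present; 1 new (i)
Total nodes = 7 + 3 + 6 + 3 + 3 + 1 + 0 + 2 + 5 + 7 + 1 + 0 + 4 + 3 + 2 + 2 + 1 = 50

50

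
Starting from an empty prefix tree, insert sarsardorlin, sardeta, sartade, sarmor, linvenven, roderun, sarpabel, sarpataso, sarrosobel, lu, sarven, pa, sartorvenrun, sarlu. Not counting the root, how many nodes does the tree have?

Insert word by word; a character creates a node only if that edge doesn't already exist:
  "sarsardorlin" → 12 new (s, a, r, s, a, r, d, o, r, l, i, n)
  "sardeta" → prefix "sar" already present; 4 new (d, e, t, a)
  "sartade" → prefix "sar" already present; 4 new (t, a, d, e)
  "sarmor" → prefix "sar" already present; 3 new (m, o, r)
  "linvenven" → 9 new (l, i, n, v, e, n, v, e, n)
  "roderun" → 7 new (r, o, d, e, r, u, n)
  "sarpabel" → prefix "sar" already present; 5 new (p, a, b, e, l)
  "sarpataso" → prefix "sarpa" already present; 4 new (t, a, s, o)
  "sarrosobel" → prefix "sar" already present; 7 new (r, o, s, o, b, e, l)
  "lu" → prefix "l" already present; 1 new (u)
  "sarven" → prefix "sar" already present; 3 new (v, e, n)
  "pa" → 2 new (p, a)
  "sartorvenrun" → prefix "sart" already present; 8 new (o, r, v, e, n, r, u, n)
  "sarlu" → prefix "sar" already present; 2 new (l, u)
Total nodes = 12 + 4 + 4 + 3 + 9 + 7 + 5 + 4 + 7 + 1 + 3 + 2 + 8 + 2 = 71

71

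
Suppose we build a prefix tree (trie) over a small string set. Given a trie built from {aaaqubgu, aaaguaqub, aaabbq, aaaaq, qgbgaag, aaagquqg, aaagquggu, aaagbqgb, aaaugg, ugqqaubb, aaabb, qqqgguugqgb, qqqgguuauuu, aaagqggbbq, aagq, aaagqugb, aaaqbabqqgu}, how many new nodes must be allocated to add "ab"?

The longest prefix of "ab" already in the trie is "a" (length 1).
So 2 − 1 = 1 new nodes.

1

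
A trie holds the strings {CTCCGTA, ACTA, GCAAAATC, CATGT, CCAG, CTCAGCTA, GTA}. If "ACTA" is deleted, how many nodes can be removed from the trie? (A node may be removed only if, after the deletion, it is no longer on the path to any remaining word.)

Walk "ACTA" from the leaf back toward the root, removing each node that no remaining word uses.
No other word shares any prefix with "ACTA", so all 4 of its nodes go.
Nodes removed: 4

4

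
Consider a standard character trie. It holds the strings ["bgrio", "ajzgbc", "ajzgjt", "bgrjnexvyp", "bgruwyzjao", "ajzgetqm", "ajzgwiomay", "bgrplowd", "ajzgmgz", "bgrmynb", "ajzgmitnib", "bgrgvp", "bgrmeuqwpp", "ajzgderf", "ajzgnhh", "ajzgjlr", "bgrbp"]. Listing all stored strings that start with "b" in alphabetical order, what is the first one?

Words with prefix "b", in lexicographic order: "bgrbp", "bgrgvp", "bgrio", "bgrjnexvyp", "bgrmeuqwpp", "bgrmynb", "bgrplowd", "bgruwyzjao"
Position 1: bgrbp

bgrbp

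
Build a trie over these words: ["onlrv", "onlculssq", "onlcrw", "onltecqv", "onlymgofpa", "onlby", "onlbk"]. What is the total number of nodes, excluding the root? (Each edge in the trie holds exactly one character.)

Trie structure (* marks end of a word):
(root)
└─ o
   └─ n
      └─ l
         ├─ b
         │  ├─ k *
         │  └─ y *
         ├─ c
         │  ├─ r
         │  │  └─ w *
         │  └─ u
         │     └─ l
         │        └─ s
         │           └─ s
         │              └─ q *
         ├─ r
         │  └─ v *
         ├─ t
         │  └─ e
         │     └─ c
         │        └─ q
         │           └─ v *
         └─ y
            └─ m
               └─ g
                  └─ o
                     └─ f
                        └─ p
                           └─ a *
Counting every labelled node above: 28.

28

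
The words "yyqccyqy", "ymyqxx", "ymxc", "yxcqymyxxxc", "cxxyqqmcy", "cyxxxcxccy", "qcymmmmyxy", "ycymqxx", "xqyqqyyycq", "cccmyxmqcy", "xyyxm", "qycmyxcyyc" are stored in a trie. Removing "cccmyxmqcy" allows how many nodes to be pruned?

9

Walk "cccmyxmqcy" from the leaf back toward the root, removing each node that no remaining word uses.
The suffix "ccmyxmqcy" (9 nodes) is used only by "cccmyxmqcy"; the node for "c" still has the child "x", so pruning stops there.
Nodes removed: 9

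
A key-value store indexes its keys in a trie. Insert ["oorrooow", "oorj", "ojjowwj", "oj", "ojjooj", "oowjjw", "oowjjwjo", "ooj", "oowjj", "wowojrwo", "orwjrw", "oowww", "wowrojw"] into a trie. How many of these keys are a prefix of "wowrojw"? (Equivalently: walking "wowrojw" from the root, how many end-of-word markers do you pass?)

1

Walk "wowrojw" from the root; an end-of-word marker is hit whenever a stored word is a prefix of "wowrojw".
Prefixes of the query that are stored words: "wowrojw"
Count: 1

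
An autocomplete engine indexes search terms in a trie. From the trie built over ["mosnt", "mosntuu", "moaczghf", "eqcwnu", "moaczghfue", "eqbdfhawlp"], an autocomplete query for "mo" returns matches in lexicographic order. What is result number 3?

Words with prefix "mo", in lexicographic order: "moaczghf", "moaczghfue", "mosnt", "mosntuu"
Position 3: mosnt

mosnt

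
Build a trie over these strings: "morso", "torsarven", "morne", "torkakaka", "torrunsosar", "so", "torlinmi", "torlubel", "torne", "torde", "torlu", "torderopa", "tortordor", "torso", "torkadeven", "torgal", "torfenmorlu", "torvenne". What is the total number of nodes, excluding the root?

77

Trace insertions, counting only characters that open a new branch:
  "morso" → 5 new (m, o, r, s, o)
  "torsarven" → 9 new (t, o, r, s, a, r, v, e, n)
  "morne" → prefix "mor" already present; 2 new (n, e)
  "torkakaka" → prefix "tor" already present; 6 new (k, a, k, a, k, a)
  "torrunsosar" → prefix "tor" already present; 8 new (r, u, n, s, o, s, a, r)
  "so" → 2 new (s, o)
  "torlinmi" → prefix "tor" already present; 5 new (l, i, n, m, i)
  "torlubel" → prefix "torl" already present; 4 new (u, b, e, l)
  "torne" → prefix "tor" already present; 2 new (n, e)
  "torde" → prefix "tor" already present; 2 new (d, e)
  "torlu" → prefix "torlu" already present; 0 new (none)
  "torderopa" → prefix "torde" already present; 4 new (r, o, p, a)
  "tortordor" → prefix "tor" already present; 6 new (t, o, r, d, o, r)
  "torso" → prefix "tors" already present; 1 new (o)
  "torkadeven" → prefix "torka" already present; 5 new (d, e, v, e, n)
  "torgal" → prefix "tor" already present; 3 new (g, a, l)
  "torfenmorlu" → prefix "tor" already present; 8 new (f, e, n, m, o, r, l, u)
  "torvenne" → prefix "tor" already present; 5 new (v, e, n, n, e)
Total nodes = 5 + 9 + 2 + 6 + 8 + 2 + 5 + 4 + 2 + 2 + 0 + 4 + 6 + 1 + 5 + 3 + 8 + 5 = 77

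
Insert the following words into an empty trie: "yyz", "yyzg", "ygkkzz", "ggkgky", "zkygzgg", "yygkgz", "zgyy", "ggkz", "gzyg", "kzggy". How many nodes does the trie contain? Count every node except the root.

For each word, the new-node count is its length minus the longest prefix already in the trie:
  "yyz" → 3 new (y, y, z)
  "yyzg" → prefix "yyz" already present; 1 new (g)
  "ygkkzz" → prefix "y" already present; 5 new (g, k, k, z, z)
  "ggkgky" → 6 new (g, g, k, g, k, y)
  "zkygzgg" → 7 new (z, k, y, g, z, g, g)
  "yygkgz" → prefix "yy" already present; 4 new (g, k, g, z)
  "zgyy" → prefix "z" already present; 3 new (g, y, y)
  "ggkz" → prefix "ggk" already present; 1 new (z)
  "gzyg" → prefix "g" already present; 3 new (z, y, g)
  "kzggy" → 5 new (k, z, g, g, y)
Total nodes = 3 + 1 + 5 + 6 + 7 + 4 + 3 + 1 + 3 + 5 = 38

38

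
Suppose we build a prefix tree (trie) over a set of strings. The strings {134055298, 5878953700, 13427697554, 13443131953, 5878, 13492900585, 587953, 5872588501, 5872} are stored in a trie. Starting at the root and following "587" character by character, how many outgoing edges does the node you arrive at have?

3

The children of the "587" node are the distinct next characters among strings starting with "587".
Distinct next characters after "587": 2, 8, 9.
That node has 3 child edges.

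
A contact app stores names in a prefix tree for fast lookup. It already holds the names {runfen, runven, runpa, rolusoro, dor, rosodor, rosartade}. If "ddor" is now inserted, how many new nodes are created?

"d" is already a path in the trie; the remaining "dor" must be added.
So 4 − 1 = 3 new nodes.

3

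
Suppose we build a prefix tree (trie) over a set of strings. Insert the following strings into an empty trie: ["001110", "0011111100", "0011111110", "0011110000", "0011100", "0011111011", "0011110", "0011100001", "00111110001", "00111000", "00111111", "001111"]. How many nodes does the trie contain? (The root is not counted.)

Trace insertions, counting only characters that open a new branch:
  "001110" → 6 new (0, 0, 1, 1, 1, 0)
  "0011111100" → prefix "00111" already present; 5 new (1, 1, 1, 0, 0)
  "0011111110" → prefix "00111111" already present; 2 new (1, 0)
  "0011110000" → prefix "001111" already present; 4 new (0, 0, 0, 0)
  "0011100" → prefix "001110" already present; 1 new (0)
  "0011111011" → prefix "0011111" already present; 3 new (0, 1, 1)
  "0011110" → prefix "0011110" already present; 0 new (none)
  "0011100001" → prefix "0011100" already present; 3 new (0, 0, 1)
  "00111110001" → prefix "00111110" already present; 3 new (0, 0, 1)
  "00111000" → prefix "00111000" already present; 0 new (none)
  "00111111" → prefix "00111111" already present; 0 new (none)
  "001111" → prefix "001111" already present; 0 new (none)
Total nodes = 6 + 5 + 2 + 4 + 1 + 3 + 0 + 3 + 3 + 0 + 0 + 0 = 27

27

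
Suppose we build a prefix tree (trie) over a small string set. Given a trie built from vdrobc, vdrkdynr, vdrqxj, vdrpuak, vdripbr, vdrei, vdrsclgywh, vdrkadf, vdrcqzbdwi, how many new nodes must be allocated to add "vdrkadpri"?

3

"vdrkad" is already a path in the trie; the remaining "pri" must be added.
Each of the 3 remaining characters creates one node.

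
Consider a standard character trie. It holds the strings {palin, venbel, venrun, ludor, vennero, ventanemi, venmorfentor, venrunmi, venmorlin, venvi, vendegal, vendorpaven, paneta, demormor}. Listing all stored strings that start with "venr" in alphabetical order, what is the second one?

venrunmi

Filter for "venr…" and sort: "venrun", "venrunmi"
The 2nd is venrunmi.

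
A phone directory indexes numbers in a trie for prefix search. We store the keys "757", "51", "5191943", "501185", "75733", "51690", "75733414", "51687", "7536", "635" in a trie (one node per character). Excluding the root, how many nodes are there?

30

For each word, the new-node count is its length minus the longest prefix already in the trie:
  "757" → 3 new (7, 5, 7)
  "51" → 2 new (5, 1)
  "5191943" → prefix "51" already present; 5 new (9, 1, 9, 4, 3)
  "501185" → prefix "5" already present; 5 new (0, 1, 1, 8, 5)
  "75733" → prefix "757" already present; 2 new (3, 3)
  "51690" → prefix "51" already present; 3 new (6, 9, 0)
  "75733414" → prefix "75733" already present; 3 new (4, 1, 4)
  "51687" → prefix "516" already present; 2 new (8, 7)
  "7536" → prefix "75" already present; 2 new (3, 6)
  "635" → 3 new (6, 3, 5)
Total nodes = 3 + 2 + 5 + 5 + 2 + 3 + 3 + 2 + 2 + 3 = 30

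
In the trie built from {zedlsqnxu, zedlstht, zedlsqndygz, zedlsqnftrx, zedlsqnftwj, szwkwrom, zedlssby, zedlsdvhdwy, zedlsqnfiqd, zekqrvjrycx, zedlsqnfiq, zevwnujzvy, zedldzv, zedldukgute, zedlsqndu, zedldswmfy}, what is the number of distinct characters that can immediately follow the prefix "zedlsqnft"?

The children of the "zedlsqnft" node are the distinct next characters among strings starting with "zedlsqnft".
Distinct next characters after "zedlsqnft": r, w.
That node has 2 child edges.

2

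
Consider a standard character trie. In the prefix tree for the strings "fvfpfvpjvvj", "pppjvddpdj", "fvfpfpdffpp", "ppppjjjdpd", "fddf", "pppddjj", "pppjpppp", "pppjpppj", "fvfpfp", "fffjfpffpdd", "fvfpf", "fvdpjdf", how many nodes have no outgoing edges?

Leaves are exactly the stored words that no other stored word extends.
Those words: "fddf", "fffjfpffpdd", "fvdpjdf", "fvfpfpdffpp", "fvfpfvpjvvj", "pppddjj", "pppjpppj", "pppjpppp", "pppjvddpdj", "ppppjjjdpd"
Leaf count: 10

10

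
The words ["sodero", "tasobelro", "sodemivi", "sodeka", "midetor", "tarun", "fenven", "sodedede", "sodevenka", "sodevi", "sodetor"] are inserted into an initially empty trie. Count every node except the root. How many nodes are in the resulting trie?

Count nodes per top-level branch (shared prefixes stored once):
  'f'-branch (fenven): 6 nodes
  'm'-branch (midetor): 7 nodes
  's'-branch (sodedede, sodeka, sodemivi, sodero, sodetor, sodevenka, sodevi): 25 nodes
  't'-branch (tarun, tasobelro): 12 nodes
Sum: 50

50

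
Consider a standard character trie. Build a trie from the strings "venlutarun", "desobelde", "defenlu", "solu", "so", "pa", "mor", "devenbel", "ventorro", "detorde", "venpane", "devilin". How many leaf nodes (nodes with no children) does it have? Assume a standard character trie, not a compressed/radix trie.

A leaf is a node with no children — equivalently, the end of a word that is not a proper prefix of any other stored word.
Those words: "defenlu", "desobelde", "detorde", "devenbel", "devilin", "mor", "pa", "solu", "venlutarun", "venpane", "ventorro"
Leaf count: 11

11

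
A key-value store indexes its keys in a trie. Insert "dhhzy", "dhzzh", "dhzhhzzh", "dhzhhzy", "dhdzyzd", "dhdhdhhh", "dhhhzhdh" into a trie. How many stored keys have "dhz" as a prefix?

3

Filter for entries beginning with "dhz":
Matches: "dhzhhzy", "dhzhhzzh", "dhzzh"
Count: 3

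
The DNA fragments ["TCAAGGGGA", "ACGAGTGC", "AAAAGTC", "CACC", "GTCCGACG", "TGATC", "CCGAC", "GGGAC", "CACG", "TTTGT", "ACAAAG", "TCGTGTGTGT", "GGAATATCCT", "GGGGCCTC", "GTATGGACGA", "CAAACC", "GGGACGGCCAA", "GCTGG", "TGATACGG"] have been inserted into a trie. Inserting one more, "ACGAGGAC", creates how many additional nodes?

3

Walking "ACGAGGAC" from the root, the first 5 characters ("ACGAG") follow existing edges; "G" is the first miss.
Each of the 3 remaining characters creates one node.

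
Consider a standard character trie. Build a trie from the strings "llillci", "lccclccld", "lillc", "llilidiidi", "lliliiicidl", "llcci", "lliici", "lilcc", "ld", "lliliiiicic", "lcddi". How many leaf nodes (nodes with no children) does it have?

11

Leaves are exactly the stored words that no other stored word extends.
Those words: "lccclccld", "lcddi", "ld", "lilcc", "lillc", "llcci", "lliici", "llilidiidi", "lliliiicidl", "lliliiiicic", "llillci"
Leaf count: 11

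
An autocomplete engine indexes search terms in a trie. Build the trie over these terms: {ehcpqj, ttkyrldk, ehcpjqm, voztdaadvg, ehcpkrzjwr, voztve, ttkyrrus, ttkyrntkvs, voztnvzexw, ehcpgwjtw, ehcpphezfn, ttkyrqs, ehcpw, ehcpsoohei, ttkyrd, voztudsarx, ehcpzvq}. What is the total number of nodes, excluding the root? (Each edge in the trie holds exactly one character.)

Count nodes per top-level branch (shared prefixes stored once):
  'e'-branch (ehcpgwjtw, ehcpjqm, ehcpkrzjwr, ehcpphezfn, ehcpqj, ehcpsoohei, ehcpw, ehcpzvq): 36 nodes
  't'-branch (ttkyrd, ttkyrldk, ttkyrntkvs, ttkyrqs, ttkyrrus): 19 nodes
  'v'-branch (voztdaadvg, voztnvzexw, voztudsarx, voztve): 24 nodes
Sum: 79

79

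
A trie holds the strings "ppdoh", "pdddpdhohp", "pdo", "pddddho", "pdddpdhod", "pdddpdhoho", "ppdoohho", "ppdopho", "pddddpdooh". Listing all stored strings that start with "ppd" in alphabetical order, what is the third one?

Words with prefix "ppd", in lexicographic order: "ppdoh", "ppdoohho", "ppdopho"
Position 3: ppdopho

ppdopho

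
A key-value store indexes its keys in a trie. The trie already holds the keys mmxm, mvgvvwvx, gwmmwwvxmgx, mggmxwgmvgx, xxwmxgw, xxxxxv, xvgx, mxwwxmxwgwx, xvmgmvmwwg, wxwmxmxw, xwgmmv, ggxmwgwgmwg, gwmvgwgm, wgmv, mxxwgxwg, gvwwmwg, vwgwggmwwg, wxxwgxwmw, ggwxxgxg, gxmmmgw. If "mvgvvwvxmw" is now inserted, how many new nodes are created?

Walking "mvgvvwvxmw" from the root, the first 8 characters ("mvgvvwvx") follow existing edges; "m" is the first miss.
So 10 − 8 = 2 new nodes.

2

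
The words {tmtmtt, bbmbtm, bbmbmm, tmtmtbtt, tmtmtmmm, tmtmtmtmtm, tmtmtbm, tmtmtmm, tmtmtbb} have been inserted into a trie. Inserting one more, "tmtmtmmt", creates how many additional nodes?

1

The longest prefix of "tmtmtmmt" already in the trie is "tmtmtmm" (length 7).
Each of the 1 remaining characters creates one node.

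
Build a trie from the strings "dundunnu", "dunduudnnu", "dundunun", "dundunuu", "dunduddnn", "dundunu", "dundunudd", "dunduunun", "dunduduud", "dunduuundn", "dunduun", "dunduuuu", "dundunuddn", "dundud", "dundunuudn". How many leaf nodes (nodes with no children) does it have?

Leaves are exactly the stored words that no other stored word extends.
Those words: "dunduddnn", "dunduduud", "dundunnu", "dundunuddn", "dundunun", "dundunuudn", "dunduudnnu", "dunduunun", "dunduuundn", "dunduuuu"
Leaf count: 10

10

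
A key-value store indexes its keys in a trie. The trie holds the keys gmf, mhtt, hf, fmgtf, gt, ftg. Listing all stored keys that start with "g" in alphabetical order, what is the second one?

gt

Filter for "g…" and sort: "gmf", "gt"
Position 2: gt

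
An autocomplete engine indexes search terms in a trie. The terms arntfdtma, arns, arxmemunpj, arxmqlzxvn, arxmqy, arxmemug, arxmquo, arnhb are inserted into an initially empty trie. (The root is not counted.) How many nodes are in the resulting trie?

Trie structure (* marks end of a word):
(root)
└─ a
   └─ r
      ├─ n
      │  ├─ h
      │  │  └─ b *
      │  ├─ s *
      │  └─ t
      │     └─ f
      │        └─ d
      │           └─ t
      │              └─ m
      │                 └─ a *
      └─ x
         └─ m
            ├─ e
            │  └─ m
            │     └─ u
            │        ├─ g *
            │        └─ n
            │           └─ p
            │              └─ j *
            └─ q
               ├─ l
               │  └─ z
               │     └─ x
               │        └─ v
               │           └─ n *
               ├─ u
               │  └─ o *
               └─ y *
Counting every labelled node above: 30.

30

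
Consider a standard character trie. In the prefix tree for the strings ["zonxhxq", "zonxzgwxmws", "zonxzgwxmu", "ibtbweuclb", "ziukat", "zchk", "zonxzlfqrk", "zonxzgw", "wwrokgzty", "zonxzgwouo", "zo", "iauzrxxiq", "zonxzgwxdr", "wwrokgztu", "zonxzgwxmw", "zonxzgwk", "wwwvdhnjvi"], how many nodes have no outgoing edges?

A leaf is a node with no children — equivalently, the end of a word that is not a proper prefix of any other stored word.
Those words: "iauzrxxiq", "ibtbweuclb", "wwrokgztu", "wwrokgzty", "wwwvdhnjvi", "zchk", "ziukat", "zonxhxq", "zonxzgwk", "zonxzgwouo", "zonxzgwxdr", "zonxzgwxmu", "zonxzgwxmws", "zonxzlfqrk"
Leaf count: 14

14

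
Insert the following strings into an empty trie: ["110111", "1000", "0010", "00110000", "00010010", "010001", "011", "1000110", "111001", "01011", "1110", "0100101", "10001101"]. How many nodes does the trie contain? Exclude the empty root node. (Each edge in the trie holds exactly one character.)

43

Insert word by word; a character creates a node only if that edge doesn't already exist:
  "110111" → 6 new (1, 1, 0, 1, 1, 1)
  "1000" → prefix "1" already present; 3 new (0, 0, 0)
  "0010" → 4 new (0, 0, 1, 0)
  "00110000" → prefix "001" already present; 5 new (1, 0, 0, 0, 0)
  "00010010" → prefix "00" already present; 6 new (0, 1, 0, 0, 1, 0)
  "010001" → prefix "0" already present; 5 new (1, 0, 0, 0, 1)
  "011" → prefix "01" already present; 1 new (1)
  "1000110" → prefix "1000" already present; 3 new (1, 1, 0)
  "111001" → prefix "11" already present; 4 new (1, 0, 0, 1)
  "01011" → prefix "010" already present; 2 new (1, 1)
  "1110" → prefix "1110" already present; 0 new (none)
  "0100101" → prefix "0100" already present; 3 new (1, 0, 1)
  "10001101" → prefix "1000110" already present; 1 new (1)
Total nodes = 6 + 3 + 4 + 5 + 6 + 5 + 1 + 3 + 4 + 2 + 0 + 3 + 1 = 43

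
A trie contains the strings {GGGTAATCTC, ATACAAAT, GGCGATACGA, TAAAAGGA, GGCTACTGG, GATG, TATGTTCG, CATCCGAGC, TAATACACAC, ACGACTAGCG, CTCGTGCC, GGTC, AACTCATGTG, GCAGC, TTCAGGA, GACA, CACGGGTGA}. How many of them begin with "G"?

7

Filter for entries beginning with "G":
Matches: "GACA", "GATG", "GCAGC", "GGCGATACGA", "GGCTACTGG", "GGGTAATCTC", "GGTC"
Count: 7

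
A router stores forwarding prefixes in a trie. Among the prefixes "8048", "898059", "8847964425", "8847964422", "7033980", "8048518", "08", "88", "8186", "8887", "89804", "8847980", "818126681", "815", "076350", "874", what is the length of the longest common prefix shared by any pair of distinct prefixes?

9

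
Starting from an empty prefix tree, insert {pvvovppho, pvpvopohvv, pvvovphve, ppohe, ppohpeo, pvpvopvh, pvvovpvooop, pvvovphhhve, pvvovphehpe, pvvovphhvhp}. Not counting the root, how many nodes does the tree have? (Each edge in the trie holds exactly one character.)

45

Insert word by word; a character creates a node only if that edge doesn't already exist:
  "pvvovppho" → 9 new (p, v, v, o, v, p, p, h, o)
  "pvpvopohvv" → prefix "pv" already present; 8 new (p, v, o, p, o, h, v, v)
  "pvvovphve" → prefix "pvvovp" already present; 3 new (h, v, e)
  "ppohe" → prefix "p" already present; 4 new (p, o, h, e)
  "ppohpeo" → prefix "ppoh" already present; 3 new (p, e, o)
  "pvpvopvh" → prefix "pvpvop" already present; 2 new (v, h)
  "pvvovpvooop" → prefix "pvvovp" already present; 5 new (v, o, o, o, p)
  "pvvovphhhve" → prefix "pvvovph" already present; 4 new (h, h, v, e)
  "pvvovphehpe" → prefix "pvvovph" already present; 4 new (e, h, p, e)
  "pvvovphhvhp" → prefix "pvvovphh" already present; 3 new (v, h, p)
Total nodes = 9 + 8 + 3 + 4 + 3 + 2 + 5 + 4 + 4 + 3 = 45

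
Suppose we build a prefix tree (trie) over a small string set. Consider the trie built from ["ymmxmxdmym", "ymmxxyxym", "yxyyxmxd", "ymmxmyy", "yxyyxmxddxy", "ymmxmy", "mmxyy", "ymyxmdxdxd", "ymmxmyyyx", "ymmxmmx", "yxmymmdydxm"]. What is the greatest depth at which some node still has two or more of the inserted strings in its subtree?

8

Look for the deepest trie node that still has at least two words in its subtree.
"yxyyxmxd" and "yxyyxmxddxy" agree on "yxyyxmxd" (8 characters) before diverging; nothing deeper is shared.
Longest shared-prefix length: 8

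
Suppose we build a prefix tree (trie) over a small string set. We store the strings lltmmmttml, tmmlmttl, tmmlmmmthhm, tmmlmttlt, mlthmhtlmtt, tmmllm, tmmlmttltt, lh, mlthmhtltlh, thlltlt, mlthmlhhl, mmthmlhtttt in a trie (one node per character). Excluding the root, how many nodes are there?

63

Trace insertions, counting only characters that open a new branch:
  "lltmmmttml" → 10 new (l, l, t, m, m, m, t, t, m, l)
  "tmmlmttl" → 8 new (t, m, m, l, m, t, t, l)
  "tmmlmmmthhm" → prefix "tmmlm" already present; 6 new (m, m, t, h, h, m)
  "tmmlmttlt" → prefix "tmmlmttl" already present; 1 new (t)
  "mlthmhtlmtt" → 11 new (m, l, t, h, m, h, t, l, m, t, t)
  "tmmllm" → prefix "tmml" already present; 2 new (l, m)
  "tmmlmttltt" → prefix "tmmlmttlt" already present; 1 new (t)
  "lh" → prefix "l" already present; 1 new (h)
  "mlthmhtltlh" → prefix "mlthmhtl" already present; 3 new (t, l, h)
  "thlltlt" → prefix "t" already present; 6 new (h, l, l, t, l, t)
  "mlthmlhhl" → prefix "mlthm" already present; 4 new (l, h, h, l)
  "mmthmlhtttt" → prefix "m" already present; 10 new (m, t, h, m, l, h, t, t, t, t)
Total nodes = 10 + 8 + 6 + 1 + 11 + 2 + 1 + 1 + 3 + 6 + 4 + 10 = 63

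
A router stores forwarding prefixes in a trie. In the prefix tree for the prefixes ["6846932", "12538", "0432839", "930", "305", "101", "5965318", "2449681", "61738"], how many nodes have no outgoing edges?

A leaf is a node with no children — equivalently, the end of a word that is not a proper prefix of any other stored word.
Those words: "0432839", "101", "12538", "2449681", "305", "5965318", "61738", "6846932", "930"
Leaf count: 9

9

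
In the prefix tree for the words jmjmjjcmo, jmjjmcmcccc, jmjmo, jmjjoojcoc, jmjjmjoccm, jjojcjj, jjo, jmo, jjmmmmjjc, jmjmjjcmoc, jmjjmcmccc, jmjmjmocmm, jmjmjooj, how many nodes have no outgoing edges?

Leaves are exactly the stored words that no other stored word extends.
Those words: "jjmmmmjjc", "jjojcjj", "jmjjmcmcccc", "jmjjmjoccm", "jmjjoojcoc", "jmjmjjcmoc", "jmjmjmocmm", "jmjmjooj", "jmjmo", "jmo"
Leaf count: 10

10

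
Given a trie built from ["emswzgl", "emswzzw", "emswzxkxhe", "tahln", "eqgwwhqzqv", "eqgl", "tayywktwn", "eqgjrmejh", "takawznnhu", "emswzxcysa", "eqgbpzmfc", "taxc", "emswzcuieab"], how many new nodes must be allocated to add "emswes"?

The longest prefix of "emswes" already in the trie is "emsw" (length 4).
Each of the 2 remaining characters creates one node.

2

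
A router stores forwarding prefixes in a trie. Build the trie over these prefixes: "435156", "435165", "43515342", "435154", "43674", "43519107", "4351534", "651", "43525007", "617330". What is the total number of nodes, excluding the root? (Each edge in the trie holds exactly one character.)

32

Trie structure (* marks end of a word):
(root)
├─ 4
│  └─ 3
│     ├─ 5
│     │  ├─ 1
│     │  │  ├─ 5
│     │  │  │  ├─ 3
│     │  │  │  │  └─ 4 *
│     │  │  │  │     └─ 2 *
│     │  │  │  ├─ 4 *
│     │  │  │  └─ 6 *
│     │  │  ├─ 6
│     │  │  │  └─ 5 *
│     │  │  └─ 9
│     │  │     └─ 1
│     │  │        └─ 0
│     │  │           └─ 7 *
│     │  └─ 2
│     │     └─ 5
│     │        └─ 0
│     │           └─ 0
│     │              └─ 7 *
│     └─ 6
│        └─ 7
│           └─ 4 *
└─ 6
   ├─ 1
   │  └─ 7
   │     └─ 3
   │        └─ 3
   │           └─ 0 *
   └─ 5
      └─ 1 *
Counting every labelled node above: 32.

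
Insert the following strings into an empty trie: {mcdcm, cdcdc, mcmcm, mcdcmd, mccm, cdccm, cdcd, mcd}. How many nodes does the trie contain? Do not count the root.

Count nodes per top-level branch (shared prefixes stored once):
  'c'-branch (cdccm, cdcd, cdcdc): 7 nodes
  'm'-branch (mccm, mcd, mcdcm, mcdcmd, mcmcm): 11 nodes
Sum: 18

18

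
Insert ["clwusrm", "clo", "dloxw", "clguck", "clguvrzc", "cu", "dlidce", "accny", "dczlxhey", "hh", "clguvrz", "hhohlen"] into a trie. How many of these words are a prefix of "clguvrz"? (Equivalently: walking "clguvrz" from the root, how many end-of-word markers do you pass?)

1

Traverse "clguvrz" character by character; count nodes along the way that are marked as word ends.
Prefixes of the query that are stored words: "clguvrz"
Count: 1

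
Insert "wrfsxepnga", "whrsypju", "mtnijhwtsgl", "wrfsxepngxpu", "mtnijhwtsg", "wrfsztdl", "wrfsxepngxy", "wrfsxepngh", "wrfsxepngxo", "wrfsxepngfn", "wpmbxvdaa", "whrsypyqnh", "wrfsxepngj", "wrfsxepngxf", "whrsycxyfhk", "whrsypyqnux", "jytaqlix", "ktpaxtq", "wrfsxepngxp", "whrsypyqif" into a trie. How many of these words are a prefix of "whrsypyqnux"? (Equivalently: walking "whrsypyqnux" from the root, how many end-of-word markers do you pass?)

1

Walk "whrsypyqnux" from the root; an end-of-word marker is hit whenever a stored word is a prefix of "whrsypyqnux".
Prefixes of the query that are stored words: "whrsypyqnux"
Count: 1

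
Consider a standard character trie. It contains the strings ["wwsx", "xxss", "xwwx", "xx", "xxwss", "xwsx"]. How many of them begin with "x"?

5

Traverse to the node for "x", then collect every word in that subtree.
Words under "x": xwsx, xwwx, xx, xxss, xxwss
Count: 5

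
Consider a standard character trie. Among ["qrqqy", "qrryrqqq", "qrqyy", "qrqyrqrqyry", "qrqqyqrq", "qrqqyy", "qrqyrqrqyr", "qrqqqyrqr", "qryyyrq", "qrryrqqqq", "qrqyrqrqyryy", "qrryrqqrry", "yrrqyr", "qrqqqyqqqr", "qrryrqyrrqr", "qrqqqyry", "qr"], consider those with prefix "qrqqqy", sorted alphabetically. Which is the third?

DFS of the "qrqqqy" subtree visits, in order: "qrqqqyqqqr", "qrqqqyrqr", "qrqqqyry"
Position 3: qrqqqyry

qrqqqyry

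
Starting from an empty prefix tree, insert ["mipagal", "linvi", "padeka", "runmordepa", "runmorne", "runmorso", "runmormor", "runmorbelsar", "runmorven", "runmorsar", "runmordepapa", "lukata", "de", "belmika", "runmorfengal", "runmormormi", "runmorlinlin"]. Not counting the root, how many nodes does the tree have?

76

For each word, the new-node count is its length minus the longest prefix already in the trie:
  "mipagal" → 7 new (m, i, p, a, g, a, l)
  "linvi" → 5 new (l, i, n, v, i)
  "padeka" → 6 new (p, a, d, e, k, a)
  "runmordepa" → 10 new (r, u, n, m, o, r, d, e, p, a)
  "runmorne" → prefix "runmor" already present; 2 new (n, e)
  "runmorso" → prefix "runmor" already present; 2 new (s, o)
  "runmormor" → prefix "runmor" already present; 3 new (m, o, r)
  "runmorbelsar" → prefix "runmor" already present; 6 new (b, e, l, s, a, r)
  "runmorven" → prefix "runmor" already present; 3 new (v, e, n)
  "runmorsar" → prefix "runmors" already present; 2 new (a, r)
  "runmordepapa" → prefix "runmordepa" already present; 2 new (p, a)
  "lukata" → prefix "l" already present; 5 new (u, k, a, t, a)
  "de" → 2 new (d, e)
  "belmika" → 7 new (b, e, l, m, i, k, a)
  "runmorfengal" → prefix "runmor" already present; 6 new (f, e, n, g, a, l)
  "runmormormi" → prefix "runmormor" already present; 2 new (m, i)
  "runmorlinlin" → prefix "runmor" already present; 6 new (l, i, n, l, i, n)
Total nodes = 7 + 5 + 6 + 10 + 2 + 2 + 3 + 6 + 3 + 2 + 2 + 5 + 2 + 7 + 6 + 2 + 6 = 76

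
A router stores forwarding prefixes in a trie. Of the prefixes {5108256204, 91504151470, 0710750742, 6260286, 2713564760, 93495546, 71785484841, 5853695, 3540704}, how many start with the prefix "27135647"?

Filter for entries beginning with "27135647":
Matches: "2713564760"
Count: 1

1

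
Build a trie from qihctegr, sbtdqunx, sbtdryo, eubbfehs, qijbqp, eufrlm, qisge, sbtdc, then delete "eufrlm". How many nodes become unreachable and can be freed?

Walk "eufrlm" from the leaf back toward the root, removing each node that no remaining word uses.
The suffix "frlm" (4 nodes) is used only by "eufrlm"; the node for "eu" still has the child "b", so pruning stops there.
Nodes removed: 4

4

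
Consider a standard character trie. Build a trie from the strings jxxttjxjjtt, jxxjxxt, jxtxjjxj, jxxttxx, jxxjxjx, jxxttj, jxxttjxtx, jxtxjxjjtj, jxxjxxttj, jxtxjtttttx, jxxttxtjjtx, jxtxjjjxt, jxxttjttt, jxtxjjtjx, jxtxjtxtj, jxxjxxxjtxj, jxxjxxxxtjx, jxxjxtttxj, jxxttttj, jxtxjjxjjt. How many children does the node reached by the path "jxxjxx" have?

2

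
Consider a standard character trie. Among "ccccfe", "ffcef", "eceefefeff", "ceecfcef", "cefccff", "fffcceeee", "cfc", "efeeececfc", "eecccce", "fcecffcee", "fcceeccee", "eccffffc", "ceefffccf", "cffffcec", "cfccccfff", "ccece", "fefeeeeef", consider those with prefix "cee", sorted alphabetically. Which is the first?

ceecfcef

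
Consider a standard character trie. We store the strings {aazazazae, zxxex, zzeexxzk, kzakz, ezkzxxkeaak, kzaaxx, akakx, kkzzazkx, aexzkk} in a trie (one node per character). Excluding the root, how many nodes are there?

Count nodes per top-level branch (shared prefixes stored once):
  'a'-branch (aazazazae, aexzkk, akakx): 18 nodes
  'e'-branch (ezkzxxkeaak): 11 nodes
  'k'-branch (kkzzazkx, kzaaxx, kzakz): 15 nodes
  'z'-branch (zxxex, zzeexxzk): 12 nodes
Sum: 56

56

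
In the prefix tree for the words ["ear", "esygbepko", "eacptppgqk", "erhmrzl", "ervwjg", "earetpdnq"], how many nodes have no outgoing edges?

5

Leaves are exactly the stored words that no other stored word extends.
Those words: "eacptppgqk", "earetpdnq", "erhmrzl", "ervwjg", "esygbepko"
Leaf count: 5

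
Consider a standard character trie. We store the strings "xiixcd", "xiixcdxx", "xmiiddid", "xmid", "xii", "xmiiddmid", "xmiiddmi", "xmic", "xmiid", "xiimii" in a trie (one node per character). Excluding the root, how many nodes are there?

23

For each word, the new-node count is its length minus the longest prefix already in the trie:
  "xiixcd" → 6 new (x, i, i, x, c, d)
  "xiixcdxx" → prefix "xiixcd" already present; 2 new (x, x)
  "xmiiddid" → prefix "x" already present; 7 new (m, i, i, d, d, i, d)
  "xmid" → prefix "xmi" already present; 1 new (d)
  "xii" → prefix "xii" already present; 0 new (none)
  "xmiiddmid" → prefix "xmiidd" already present; 3 new (m, i, d)
  "xmiiddmi" → prefix "xmiiddmi" already present; 0 new (none)
  "xmic" → prefix "xmi" already present; 1 new (c)
  "xmiid" → prefix "xmiid" already present; 0 new (none)
  "xiimii" → prefix "xii" already present; 3 new (m, i, i)
Total nodes = 6 + 2 + 7 + 1 + 0 + 3 + 0 + 1 + 0 + 3 = 23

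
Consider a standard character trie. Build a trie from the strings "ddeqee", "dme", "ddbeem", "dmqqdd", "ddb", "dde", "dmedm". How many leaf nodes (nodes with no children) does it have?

A leaf is a node with no children — equivalently, the end of a word that is not a proper prefix of any other stored word.
Those words: "ddbeem", "ddeqee", "dmedm", "dmqqdd"
Leaf count: 4

4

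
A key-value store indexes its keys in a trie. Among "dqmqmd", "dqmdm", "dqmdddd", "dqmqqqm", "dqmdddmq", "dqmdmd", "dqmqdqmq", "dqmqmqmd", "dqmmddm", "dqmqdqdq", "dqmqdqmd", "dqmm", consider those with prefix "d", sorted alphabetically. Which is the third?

dqmdm

DFS of the "d" subtree visits, in order: "dqmdddd", "dqmdddmq", "dqmdm", "dqmdmd", "dqmm", "dqmmddm", "dqmqdqdq", "dqmqdqmd", "dqmqdqmq", "dqmqmd", "dqmqmqmd", "dqmqqqm"
Position 3: dqmdm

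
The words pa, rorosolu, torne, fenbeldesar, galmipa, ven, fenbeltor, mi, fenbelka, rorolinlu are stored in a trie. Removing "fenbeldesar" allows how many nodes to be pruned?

5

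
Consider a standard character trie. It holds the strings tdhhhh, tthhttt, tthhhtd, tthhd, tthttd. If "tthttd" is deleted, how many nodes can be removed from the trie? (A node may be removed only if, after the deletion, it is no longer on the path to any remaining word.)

3

After clearing the end-marker at "tthttd", prune upward until reaching a node still needed by another word.
The suffix "ttd" (3 nodes) is used only by "tthttd"; the node for "tth" still has the child "h", so pruning stops there.
Nodes removed: 3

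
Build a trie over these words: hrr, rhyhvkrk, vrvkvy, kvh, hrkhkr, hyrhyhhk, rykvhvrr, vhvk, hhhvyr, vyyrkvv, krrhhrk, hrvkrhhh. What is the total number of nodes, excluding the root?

Trace insertions, counting only characters that open a new branch:
  "hrr" → 3 new (h, r, r)
  "rhyhvkrk" → 8 new (r, h, y, h, v, k, r, k)
  "vrvkvy" → 6 new (v, r, v, k, v, y)
  "kvh" → 3 new (k, v, h)
  "hrkhkr" → prefix "hr" already present; 4 new (k, h, k, r)
  "hyrhyhhk" → prefix "h" already present; 7 new (y, r, h, y, h, h, k)
  "rykvhvrr" → prefix "r" already present; 7 new (y, k, v, h, v, r, r)
  "vhvk" → prefix "v" already present; 3 new (h, v, k)
  "hhhvyr" → prefix "h" already present; 5 new (h, h, v, y, r)
  "vyyrkvv" → prefix "v" already present; 6 new (y, y, r, k, v, v)
  "krrhhrk" → prefix "k" already present; 6 new (r, r, h, h, r, k)
  "hrvkrhhh" → prefix "hr" already present; 6 new (v, k, r, h, h, h)
Total nodes = 3 + 8 + 6 + 3 + 4 + 7 + 7 + 3 + 5 + 6 + 6 + 6 = 64

64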